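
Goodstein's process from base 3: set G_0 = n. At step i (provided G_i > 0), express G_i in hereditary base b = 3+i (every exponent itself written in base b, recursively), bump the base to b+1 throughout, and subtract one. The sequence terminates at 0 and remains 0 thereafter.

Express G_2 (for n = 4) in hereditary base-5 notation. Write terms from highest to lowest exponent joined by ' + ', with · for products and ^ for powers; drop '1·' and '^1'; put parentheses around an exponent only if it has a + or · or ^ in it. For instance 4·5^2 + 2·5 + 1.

4

G_0=4  [base 3] 3 + 1  →[3↦4]→  4 + 1 = 5  −1 ⇒ G_1=4
G_1=4  [base 4] 4  →[4↦5]→  5 = 5  −1 ⇒ G_2=4
G_2=4  [base 5] 4  →[5↦6]→  4 = 4  −1 ⇒ G_3=3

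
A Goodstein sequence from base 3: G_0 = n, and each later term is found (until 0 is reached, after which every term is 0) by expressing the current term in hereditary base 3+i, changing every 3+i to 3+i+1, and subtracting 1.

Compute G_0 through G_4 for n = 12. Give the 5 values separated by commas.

base 3: 12 = 3^2 + 3; at 4: 4^2 + 4 = 20; next = 19
base 4: 19 = 4^2 + 3; at 5: 5^2 + 3 = 28; next = 27
base 5: 27 = 5^2 + 2; at 6: 6^2 + 2 = 38; next = 37
base 6: 37 = 6^2 + 1; at 7: 7^2 + 1 = 50; next = 49

12, 19, 27, 37, 49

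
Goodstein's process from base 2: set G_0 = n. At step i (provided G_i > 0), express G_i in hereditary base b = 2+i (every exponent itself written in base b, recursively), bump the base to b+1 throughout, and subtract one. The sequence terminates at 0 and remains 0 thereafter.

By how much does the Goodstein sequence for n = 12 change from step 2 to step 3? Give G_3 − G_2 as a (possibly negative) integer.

[0] 12 ≡ 2^(2 + 1) + 2^2 (base 2). Lift 3: 108. −1: 107.
[1] 107 ≡ 3^(3 + 1) + 2·3^2 + 2·3 + 2 (base 3). Lift 4: 1066. −1: 1065.
[2] 1065 ≡ 4^(4 + 1) + 2·4^2 + 2·4 + 1 (base 4). Lift 5: 15686. −1: 15685.

14620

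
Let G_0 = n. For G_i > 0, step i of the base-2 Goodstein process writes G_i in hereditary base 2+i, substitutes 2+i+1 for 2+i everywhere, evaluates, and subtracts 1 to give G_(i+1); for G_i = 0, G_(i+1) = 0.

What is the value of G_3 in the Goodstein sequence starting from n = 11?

(0) 11|_2 = 2^(2 + 1) + 2 + 1 ↦ 3^(3 + 1) + 3 + 1|_3 = 85 ⇒ 84
(1) 84|_3 = 3^(3 + 1) + 3 ↦ 4^(4 + 1) + 4|_4 = 1028 ⇒ 1027
(2) 1027|_4 = 4^(4 + 1) + 3 ↦ 5^(5 + 1) + 3|_5 = 15628 ⇒ 15627

15627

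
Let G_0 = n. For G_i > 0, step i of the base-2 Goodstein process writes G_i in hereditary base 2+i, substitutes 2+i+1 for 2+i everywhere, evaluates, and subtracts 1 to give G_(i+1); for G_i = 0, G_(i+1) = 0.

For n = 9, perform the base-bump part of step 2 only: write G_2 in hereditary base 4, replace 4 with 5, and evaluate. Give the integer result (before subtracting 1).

i=0: 9 = 2^(2 + 1) + 1 (b=2); 2→3: 3^(3 + 1) + 1 = 82; 82−1 = 81
i=1: 81 = 3^(3 + 1) (b=3); 3→4: 4^(4 + 1) = 1024; 1024−1 = 1023

9843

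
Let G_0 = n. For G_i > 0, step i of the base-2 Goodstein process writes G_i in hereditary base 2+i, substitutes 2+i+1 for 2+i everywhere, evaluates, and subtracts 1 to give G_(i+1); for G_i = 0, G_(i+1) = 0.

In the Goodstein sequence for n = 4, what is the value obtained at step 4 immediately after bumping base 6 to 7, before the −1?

110

G_0=4  [base 2] 2^2  →[2↦3]→  3^3 = 27  −1 ⇒ G_1=26
G_1=26  [base 3] 2·3^2 + 2·3 + 2  →[3↦4]→  2·4^2 + 2·4 + 2 = 42  −1 ⇒ G_2=41
G_2=41  [base 4] 2·4^2 + 2·4 + 1  →[4↦5]→  2·5^2 + 2·5 + 1 = 61  −1 ⇒ G_3=60
G_3=60  [base 5] 2·5^2 + 2·5  →[5↦6]→  2·6^2 + 2·6 = 84  −1 ⇒ G_4=83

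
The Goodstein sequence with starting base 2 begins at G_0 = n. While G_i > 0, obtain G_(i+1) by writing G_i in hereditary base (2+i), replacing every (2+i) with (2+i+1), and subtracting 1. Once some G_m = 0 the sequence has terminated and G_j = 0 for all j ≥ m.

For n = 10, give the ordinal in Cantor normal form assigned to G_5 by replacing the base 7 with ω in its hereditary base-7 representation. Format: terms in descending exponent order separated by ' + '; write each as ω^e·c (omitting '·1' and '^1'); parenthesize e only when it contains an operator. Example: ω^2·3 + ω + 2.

ω^ω·5 + ω^5·5 + ω^4·5 + ω^3·5 + ω^2·5 + ω·5 + 4

step 0: 10 = 2^(2 + 1) + 2; sub 3 for 2: 3^(3 + 1) + 3; = 84; G_1 = 84−1 = 83
step 1: 83 = 3^(3 + 1) + 2; sub 4 for 3: 4^(4 + 1) + 2; = 1026; G_2 = 1026−1 = 1025
step 2: 1025 = 4^(4 + 1) + 1; sub 5 for 4: 5^(5 + 1) + 1; = 15626; G_3 = 15626−1 = 15625
step 3: 15625 = 5^(5 + 1); sub 6 for 5: 6^(6 + 1); = 279936; G_4 = 279936−1 = 279935
step 4: 279935 = 5·6^6 + 5·6^5 + 5·6^4 + 5·6^3 + 5·6^2 + 5·6 + 5; sub 7 for 6: 5·7^7 + 5·7^5 + 5·7^4 + 5·7^3 + 5·7^2 + 5·7 + 5; = 4215755; G_5 = 4215755−1 = 4215754
step 5: 4215754 = 5·7^7 + 5·7^5 + 5·7^4 + 5·7^3 + 5·7^2 + 5·7 + 4; sub 8 for 7: 5·8^8 + 5·8^5 + 5·8^4 + 5·8^3 + 5·8^2 + 5·8 + 4; = 84073324; G_6 = 84073324−1 = 84073323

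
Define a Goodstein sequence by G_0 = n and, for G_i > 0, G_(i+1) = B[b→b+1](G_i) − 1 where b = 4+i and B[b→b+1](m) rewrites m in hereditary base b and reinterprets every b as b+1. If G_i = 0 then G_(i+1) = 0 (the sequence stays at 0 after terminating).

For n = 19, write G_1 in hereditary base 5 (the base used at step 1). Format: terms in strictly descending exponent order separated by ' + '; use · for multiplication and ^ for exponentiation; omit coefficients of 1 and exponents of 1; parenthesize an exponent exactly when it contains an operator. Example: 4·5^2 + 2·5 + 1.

5^2 + 2

step 0: 19 = 4^2 + 3; sub 5 for 4: 5^2 + 3; = 28; G_1 = 28−1 = 27
step 1: 27 = 5^2 + 2; sub 6 for 5: 6^2 + 2; = 38; G_2 = 38−1 = 37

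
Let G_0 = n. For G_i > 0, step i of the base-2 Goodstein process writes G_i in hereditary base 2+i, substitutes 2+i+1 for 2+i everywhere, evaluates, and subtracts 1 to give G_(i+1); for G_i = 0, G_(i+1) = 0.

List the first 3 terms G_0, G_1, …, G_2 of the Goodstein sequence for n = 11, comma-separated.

G_0=11  [base 2] 2^(2 + 1) + 2 + 1  →[2↦3]→  3^(3 + 1) + 3 + 1 = 85  −1 ⇒ G_1=84
G_1=84  [base 3] 3^(3 + 1) + 3  →[3↦4]→  4^(4 + 1) + 4 = 1028  −1 ⇒ G_2=1027

11, 84, 1027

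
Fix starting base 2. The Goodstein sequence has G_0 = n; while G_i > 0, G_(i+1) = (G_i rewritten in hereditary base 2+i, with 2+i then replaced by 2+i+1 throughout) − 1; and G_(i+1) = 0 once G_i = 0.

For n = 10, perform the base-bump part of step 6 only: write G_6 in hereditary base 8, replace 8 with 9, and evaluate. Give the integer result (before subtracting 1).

1937434593

i=0: 10 = 2^(2 + 1) + 2 (b=2); 2→3: 3^(3 + 1) + 3 = 84; 84−1 = 83
i=1: 83 = 3^(3 + 1) + 2 (b=3); 3→4: 4^(4 + 1) + 2 = 1026; 1026−1 = 1025
i=2: 1025 = 4^(4 + 1) + 1 (b=4); 4→5: 5^(5 + 1) + 1 = 15626; 15626−1 = 15625
i=3: 15625 = 5^(5 + 1) (b=5); 5→6: 6^(6 + 1) = 279936; 279936−1 = 279935
i=4: 279935 = 5·6^6 + 5·6^5 + 5·6^4 + 5·6^3 + 5·6^2 + 5·6 + 5 (b=6); 6→7: 5·7^7 + 5·7^5 + 5·7^4 + 5·7^3 + 5·7^2 + 5·7 + 5 = 4215755; 4215755−1 = 4215754
i=5: 4215754 = 5·7^7 + 5·7^5 + 5·7^4 + 5·7^3 + 5·7^2 + 5·7 + 4 (b=7); 7→8: 5·8^8 + 5·8^5 + 5·8^4 + 5·8^3 + 5·8^2 + 5·8 + 4 = 84073324; 84073324−1 = 84073323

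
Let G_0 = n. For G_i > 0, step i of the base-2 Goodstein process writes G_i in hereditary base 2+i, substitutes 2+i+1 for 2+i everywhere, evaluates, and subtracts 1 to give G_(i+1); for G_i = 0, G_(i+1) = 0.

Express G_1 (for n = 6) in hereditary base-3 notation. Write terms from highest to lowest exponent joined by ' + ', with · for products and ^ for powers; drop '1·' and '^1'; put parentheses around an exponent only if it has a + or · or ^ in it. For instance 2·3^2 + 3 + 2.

G_0=6  [base 2] 2^2 + 2  →[2↦3]→  3^3 + 3 = 30  −1 ⇒ G_1=29
G_1=29  [base 3] 3^3 + 2  →[3↦4]→  4^4 + 2 = 258  −1 ⇒ G_2=257

3^3 + 2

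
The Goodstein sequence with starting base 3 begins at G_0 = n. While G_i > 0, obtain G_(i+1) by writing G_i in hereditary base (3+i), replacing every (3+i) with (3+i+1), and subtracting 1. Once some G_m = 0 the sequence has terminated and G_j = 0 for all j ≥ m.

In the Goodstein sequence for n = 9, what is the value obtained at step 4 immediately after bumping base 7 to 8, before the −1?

24

(0) 9|_3 = 3^2 ↦ 4^2|_4 = 16 ⇒ 15
(1) 15|_4 = 3·4 + 3 ↦ 3·5 + 3|_5 = 18 ⇒ 17
(2) 17|_5 = 3·5 + 2 ↦ 3·6 + 2|_6 = 20 ⇒ 19
(3) 19|_6 = 3·6 + 1 ↦ 3·7 + 1|_7 = 22 ⇒ 21
(4) 21|_7 = 3·7 ↦ 3·8|_8 = 24 ⇒ 23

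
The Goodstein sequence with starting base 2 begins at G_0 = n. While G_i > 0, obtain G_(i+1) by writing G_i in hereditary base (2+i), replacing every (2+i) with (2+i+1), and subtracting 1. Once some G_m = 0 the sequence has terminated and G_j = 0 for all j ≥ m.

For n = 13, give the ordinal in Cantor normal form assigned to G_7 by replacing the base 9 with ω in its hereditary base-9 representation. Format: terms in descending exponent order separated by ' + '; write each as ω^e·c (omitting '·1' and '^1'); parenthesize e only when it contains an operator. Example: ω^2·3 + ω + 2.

ω^(ω + 1) + ω^3·3 + ω^2·3 + ω·2 + 6

step 0: 13 = 2^(2 + 1) + 2^2 + 1; sub 3 for 2: 3^(3 + 1) + 3^3 + 1; = 109; G_1 = 109−1 = 108
step 1: 108 = 3^(3 + 1) + 3^3; sub 4 for 3: 4^(4 + 1) + 4^4; = 1280; G_2 = 1280−1 = 1279
step 2: 1279 = 4^(4 + 1) + 3·4^3 + 3·4^2 + 3·4 + 3; sub 5 for 4: 5^(5 + 1) + 3·5^3 + 3·5^2 + 3·5 + 3; = 16093; G_3 = 16093−1 = 16092
step 3: 16092 = 5^(5 + 1) + 3·5^3 + 3·5^2 + 3·5 + 2; sub 6 for 5: 6^(6 + 1) + 3·6^3 + 3·6^2 + 3·6 + 2; = 280712; G_4 = 280712−1 = 280711
step 4: 280711 = 6^(6 + 1) + 3·6^3 + 3·6^2 + 3·6 + 1; sub 7 for 6: 7^(7 + 1) + 3·7^3 + 3·7^2 + 3·7 + 1; = 5765999; G_5 = 5765999−1 = 5765998
step 5: 5765998 = 7^(7 + 1) + 3·7^3 + 3·7^2 + 3·7; sub 8 for 7: 8^(8 + 1) + 3·8^3 + 3·8^2 + 3·8; = 134219480; G_6 = 134219480−1 = 134219479
step 6: 134219479 = 8^(8 + 1) + 3·8^3 + 3·8^2 + 2·8 + 7; sub 9 for 8: 9^(9 + 1) + 3·9^3 + 3·9^2 + 2·9 + 7; = 3486786856; G_7 = 3486786856−1 = 3486786855
step 7: 3486786855 = 9^(9 + 1) + 3·9^3 + 3·9^2 + 2·9 + 6; sub 10 for 9: 10^(10 + 1) + 3·10^3 + 3·10^2 + 2·10 + 6; = 100000003326; G_8 = 100000003326−1 = 100000003325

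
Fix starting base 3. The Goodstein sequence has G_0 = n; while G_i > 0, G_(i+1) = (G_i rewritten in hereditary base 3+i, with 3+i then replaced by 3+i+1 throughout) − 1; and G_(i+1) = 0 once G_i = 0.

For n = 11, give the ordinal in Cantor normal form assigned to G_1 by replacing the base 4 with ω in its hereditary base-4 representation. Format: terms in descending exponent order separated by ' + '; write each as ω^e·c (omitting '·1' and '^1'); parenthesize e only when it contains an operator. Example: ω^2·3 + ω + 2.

ω^2 + 1

(0) 11|_3 = 3^2 + 2 ↦ 4^2 + 2|_4 = 18 ⇒ 17
(1) 17|_4 = 4^2 + 1 ↦ 5^2 + 1|_5 = 26 ⇒ 25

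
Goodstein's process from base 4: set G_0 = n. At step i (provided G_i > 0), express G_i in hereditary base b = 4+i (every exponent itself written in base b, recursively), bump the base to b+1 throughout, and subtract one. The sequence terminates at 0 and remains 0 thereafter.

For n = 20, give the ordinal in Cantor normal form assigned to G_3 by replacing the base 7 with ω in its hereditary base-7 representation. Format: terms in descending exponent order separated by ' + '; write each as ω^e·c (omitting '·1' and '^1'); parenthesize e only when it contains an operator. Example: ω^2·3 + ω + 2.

ω^2 + 2

i=0: 20 = 4^2 + 4 (b=4); 4→5: 5^2 + 5 = 30; 30−1 = 29
i=1: 29 = 5^2 + 4 (b=5); 5→6: 6^2 + 4 = 40; 40−1 = 39
i=2: 39 = 6^2 + 3 (b=6); 6→7: 7^2 + 3 = 52; 52−1 = 51
i=3: 51 = 7^2 + 2 (b=7); 7→8: 8^2 + 2 = 66; 66−1 = 65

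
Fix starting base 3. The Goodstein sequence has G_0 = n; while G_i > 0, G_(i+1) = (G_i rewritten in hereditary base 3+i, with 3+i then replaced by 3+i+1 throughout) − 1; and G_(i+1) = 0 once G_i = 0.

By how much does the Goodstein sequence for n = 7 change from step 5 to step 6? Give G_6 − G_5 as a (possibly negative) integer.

step 0: 7 = 2·3 + 1; sub 4 for 3: 2·4 + 1; = 9; G_1 = 9−1 = 8
step 1: 8 = 2·4; sub 5 for 4: 2·5; = 10; G_2 = 10−1 = 9
step 2: 9 = 5 + 4; sub 6 for 5: 6 + 4; = 10; G_3 = 10−1 = 9
step 3: 9 = 6 + 3; sub 7 for 6: 7 + 3; = 10; G_4 = 10−1 = 9
step 4: 9 = 7 + 2; sub 8 for 7: 8 + 2; = 10; G_5 = 10−1 = 9
step 5: 9 = 8 + 1; sub 9 for 8: 9 + 1; = 10; G_6 = 10−1 = 9

0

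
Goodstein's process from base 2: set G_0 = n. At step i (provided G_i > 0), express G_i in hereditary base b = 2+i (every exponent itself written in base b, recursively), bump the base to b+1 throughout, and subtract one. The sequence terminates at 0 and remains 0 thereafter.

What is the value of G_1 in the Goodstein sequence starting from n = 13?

i=0: 13 = 2^(2 + 1) + 2^2 + 1 (b=2); 2→3: 3^(3 + 1) + 3^3 + 1 = 109; 109−1 = 108
i=1: 108 = 3^(3 + 1) + 3^3 (b=3); 3→4: 4^(4 + 1) + 4^4 = 1280; 1280−1 = 1279

108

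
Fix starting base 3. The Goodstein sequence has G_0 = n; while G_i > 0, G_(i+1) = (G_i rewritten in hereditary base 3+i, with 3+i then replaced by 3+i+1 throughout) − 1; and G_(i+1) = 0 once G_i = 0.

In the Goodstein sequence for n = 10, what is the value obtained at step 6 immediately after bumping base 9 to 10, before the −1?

G_0 = 10. HB_3(10) = 3^2 + 1. Bump = 17. G_1 = 16.
G_1 = 16. HB_4(16) = 4^2. Bump = 25. G_2 = 24.
G_2 = 24. HB_5(24) = 4·5 + 4. Bump = 28. G_3 = 27.
G_3 = 27. HB_6(27) = 4·6 + 3. Bump = 31. G_4 = 30.
G_4 = 30. HB_7(30) = 4·7 + 2. Bump = 34. G_5 = 33.
G_5 = 33. HB_8(33) = 4·8 + 1. Bump = 37. G_6 = 36.

40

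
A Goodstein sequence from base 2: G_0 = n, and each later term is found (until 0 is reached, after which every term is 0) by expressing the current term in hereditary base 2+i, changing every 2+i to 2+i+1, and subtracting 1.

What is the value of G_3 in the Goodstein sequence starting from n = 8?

6310

step 0: 8 = 2^(2 + 1); sub 3 for 2: 3^(3 + 1); = 81; G_1 = 81−1 = 80
step 1: 80 = 2·3^3 + 2·3^2 + 2·3 + 2; sub 4 for 3: 2·4^4 + 2·4^2 + 2·4 + 2; = 554; G_2 = 554−1 = 553
step 2: 553 = 2·4^4 + 2·4^2 + 2·4 + 1; sub 5 for 4: 2·5^5 + 2·5^2 + 2·5 + 1; = 6311; G_3 = 6311−1 = 6310
step 3: 6310 = 2·5^5 + 2·5^2 + 2·5; sub 6 for 5: 2·6^6 + 2·6^2 + 2·6; = 93396; G_4 = 93396−1 = 93395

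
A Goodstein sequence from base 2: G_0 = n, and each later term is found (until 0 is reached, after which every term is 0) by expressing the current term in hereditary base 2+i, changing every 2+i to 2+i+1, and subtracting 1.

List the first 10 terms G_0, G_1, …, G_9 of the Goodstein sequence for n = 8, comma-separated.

8 —HB2→ 2^(2 + 1) —bump→ 3^(3 + 1) = 81 —(−1)→ 80
80 —HB3→ 2·3^3 + 2·3^2 + 2·3 + 2 —bump→ 2·4^4 + 2·4^2 + 2·4 + 2 = 554 —(−1)→ 553
553 —HB4→ 2·4^4 + 2·4^2 + 2·4 + 1 —bump→ 2·5^5 + 2·5^2 + 2·5 + 1 = 6311 —(−1)→ 6310
6310 —HB5→ 2·5^5 + 2·5^2 + 2·5 —bump→ 2·6^6 + 2·6^2 + 2·6 = 93396 —(−1)→ 93395
93395 —HB6→ 2·6^6 + 2·6^2 + 6 + 5 —bump→ 2·7^7 + 2·7^2 + 7 + 5 = 1647196 —(−1)→ 1647195
1647195 —HB7→ 2·7^7 + 2·7^2 + 7 + 4 —bump→ 2·8^8 + 2·8^2 + 8 + 4 = 33554572 —(−1)→ 33554571
33554571 —HB8→ 2·8^8 + 2·8^2 + 8 + 3 —bump→ 2·9^9 + 2·9^2 + 9 + 3 = 774841152 —(−1)→ 774841151
774841151 —HB9→ 2·9^9 + 2·9^2 + 9 + 2 —bump→ 2·10^10 + 2·10^2 + 10 + 2 = 20000000212 —(−1)→ 20000000211
20000000211 —HB10→ 2·10^10 + 2·10^2 + 10 + 1 —bump→ 2·11^11 + 2·11^2 + 11 + 1 = 570623341476 —(−1)→ 570623341475

8, 80, 553, 6310, 93395, 1647195, 33554571, 774841151, 20000000211, 570623341475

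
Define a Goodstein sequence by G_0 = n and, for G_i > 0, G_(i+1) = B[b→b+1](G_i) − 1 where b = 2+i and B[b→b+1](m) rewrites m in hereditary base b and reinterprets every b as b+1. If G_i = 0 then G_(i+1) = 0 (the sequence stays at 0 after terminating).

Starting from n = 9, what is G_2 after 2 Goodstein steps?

1023

[0] 9 ≡ 2^(2 + 1) + 1 (base 2). Lift 3: 82. −1: 81.
[1] 81 ≡ 3^(3 + 1) (base 3). Lift 4: 1024. −1: 1023.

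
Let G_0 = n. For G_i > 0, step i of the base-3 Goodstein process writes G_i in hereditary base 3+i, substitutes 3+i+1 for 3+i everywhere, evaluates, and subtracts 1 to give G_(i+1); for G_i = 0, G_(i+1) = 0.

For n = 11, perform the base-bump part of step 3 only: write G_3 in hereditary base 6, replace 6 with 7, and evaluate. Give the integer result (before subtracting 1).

G_0 = 11. HB_3(11) = 3^2 + 2. Bump = 18. G_1 = 17.
G_1 = 17. HB_4(17) = 4^2 + 1. Bump = 26. G_2 = 25.
G_2 = 25. HB_5(25) = 5^2. Bump = 36. G_3 = 35.
G_3 = 35. HB_6(35) = 5·6 + 5. Bump = 40. G_4 = 39.

40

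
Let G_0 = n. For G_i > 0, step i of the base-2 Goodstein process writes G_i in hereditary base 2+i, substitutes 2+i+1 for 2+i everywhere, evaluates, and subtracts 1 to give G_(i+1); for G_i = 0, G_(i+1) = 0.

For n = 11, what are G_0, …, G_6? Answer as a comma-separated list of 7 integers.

11, 84, 1027, 15627, 279937, 5764801, 134217727

(0) 11|_2 = 2^(2 + 1) + 2 + 1 ↦ 3^(3 + 1) + 3 + 1|_3 = 85 ⇒ 84
(1) 84|_3 = 3^(3 + 1) + 3 ↦ 4^(4 + 1) + 4|_4 = 1028 ⇒ 1027
(2) 1027|_4 = 4^(4 + 1) + 3 ↦ 5^(5 + 1) + 3|_5 = 15628 ⇒ 15627
(3) 15627|_5 = 5^(5 + 1) + 2 ↦ 6^(6 + 1) + 2|_6 = 279938 ⇒ 279937
(4) 279937|_6 = 6^(6 + 1) + 1 ↦ 7^(7 + 1) + 1|_7 = 5764802 ⇒ 5764801
(5) 5764801|_7 = 7^(7 + 1) ↦ 8^(8 + 1)|_8 = 134217728 ⇒ 134217727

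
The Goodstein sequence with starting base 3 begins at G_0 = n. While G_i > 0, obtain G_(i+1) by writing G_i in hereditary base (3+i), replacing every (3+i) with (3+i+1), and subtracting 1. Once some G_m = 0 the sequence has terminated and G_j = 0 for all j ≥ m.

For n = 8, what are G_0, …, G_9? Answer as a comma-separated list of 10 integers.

[0] 8 ≡ 2·3 + 2 (base 3). Lift 4: 10. −1: 9.
[1] 9 ≡ 2·4 + 1 (base 4). Lift 5: 11. −1: 10.
[2] 10 ≡ 2·5 (base 5). Lift 6: 12. −1: 11.
[3] 11 ≡ 6 + 5 (base 6). Lift 7: 12. −1: 11.
[4] 11 ≡ 7 + 4 (base 7). Lift 8: 12. −1: 11.
[5] 11 ≡ 8 + 3 (base 8). Lift 9: 12. −1: 11.
[6] 11 ≡ 9 + 2 (base 9). Lift 10: 12. −1: 11.
[7] 11 ≡ 10 + 1 (base 10). Lift 11: 12. −1: 11.
[8] 11 ≡ 11 (base 11). Lift 12: 12. −1: 11.

8, 9, 10, 11, 11, 11, 11, 11, 11, 11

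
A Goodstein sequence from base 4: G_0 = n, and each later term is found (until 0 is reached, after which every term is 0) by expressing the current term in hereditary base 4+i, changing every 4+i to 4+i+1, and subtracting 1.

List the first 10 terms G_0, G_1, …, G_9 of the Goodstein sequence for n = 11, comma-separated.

(0) 11|_4 = 2·4 + 3 ↦ 2·5 + 3|_5 = 13 ⇒ 12
(1) 12|_5 = 2·5 + 2 ↦ 2·6 + 2|_6 = 14 ⇒ 13
(2) 13|_6 = 2·6 + 1 ↦ 2·7 + 1|_7 = 15 ⇒ 14
(3) 14|_7 = 2·7 ↦ 2·8|_8 = 16 ⇒ 15
(4) 15|_8 = 8 + 7 ↦ 9 + 7|_9 = 16 ⇒ 15
(5) 15|_9 = 9 + 6 ↦ 10 + 6|_10 = 16 ⇒ 15
(6) 15|_10 = 10 + 5 ↦ 11 + 5|_11 = 16 ⇒ 15
(7) 15|_11 = 11 + 4 ↦ 12 + 4|_12 = 16 ⇒ 15
(8) 15|_12 = 12 + 3 ↦ 13 + 3|_13 = 16 ⇒ 15

11, 12, 13, 14, 15, 15, 15, 15, 15, 15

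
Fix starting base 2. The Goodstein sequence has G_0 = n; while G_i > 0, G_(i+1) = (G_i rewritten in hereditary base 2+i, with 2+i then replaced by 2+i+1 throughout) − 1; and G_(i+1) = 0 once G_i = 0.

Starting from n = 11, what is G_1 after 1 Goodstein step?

base 2: 11 = 2^(2 + 1) + 2 + 1; at 3: 3^(3 + 1) + 3 + 1 = 85; next = 84
base 3: 84 = 3^(3 + 1) + 3; at 4: 4^(4 + 1) + 4 = 1028; next = 1027

84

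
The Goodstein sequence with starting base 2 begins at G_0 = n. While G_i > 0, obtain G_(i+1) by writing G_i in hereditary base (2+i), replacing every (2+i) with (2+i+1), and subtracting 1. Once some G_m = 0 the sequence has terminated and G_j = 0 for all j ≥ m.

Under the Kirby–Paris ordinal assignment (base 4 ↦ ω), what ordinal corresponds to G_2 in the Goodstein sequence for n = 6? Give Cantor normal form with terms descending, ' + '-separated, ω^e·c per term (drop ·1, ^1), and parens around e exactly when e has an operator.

ω^ω + 1

(0) 6|_2 = 2^2 + 2 ↦ 3^3 + 3|_3 = 30 ⇒ 29
(1) 29|_3 = 3^3 + 2 ↦ 4^4 + 2|_4 = 258 ⇒ 257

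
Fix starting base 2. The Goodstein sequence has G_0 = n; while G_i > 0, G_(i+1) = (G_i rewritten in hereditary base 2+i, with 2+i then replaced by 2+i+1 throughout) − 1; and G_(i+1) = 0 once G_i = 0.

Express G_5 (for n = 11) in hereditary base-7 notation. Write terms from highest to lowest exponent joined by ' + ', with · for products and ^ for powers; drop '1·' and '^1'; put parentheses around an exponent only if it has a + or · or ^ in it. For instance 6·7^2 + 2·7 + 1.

G_0 = 11. HB_2(11) = 2^(2 + 1) + 2 + 1. Bump = 85. G_1 = 84.
G_1 = 84. HB_3(84) = 3^(3 + 1) + 3. Bump = 1028. G_2 = 1027.
G_2 = 1027. HB_4(1027) = 4^(4 + 1) + 3. Bump = 15628. G_3 = 15627.
G_3 = 15627. HB_5(15627) = 5^(5 + 1) + 2. Bump = 279938. G_4 = 279937.
G_4 = 279937. HB_6(279937) = 6^(6 + 1) + 1. Bump = 5764802. G_5 = 5764801.

7^(7 + 1)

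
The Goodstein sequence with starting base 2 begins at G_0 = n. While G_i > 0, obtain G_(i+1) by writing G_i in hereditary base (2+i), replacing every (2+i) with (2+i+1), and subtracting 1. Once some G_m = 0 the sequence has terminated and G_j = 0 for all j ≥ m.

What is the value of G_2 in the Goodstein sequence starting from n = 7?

i=0: 7 = 2^2 + 2 + 1 (b=2); 2→3: 3^3 + 3 + 1 = 31; 31−1 = 30
i=1: 30 = 3^3 + 3 (b=3); 3→4: 4^4 + 4 = 260; 260−1 = 259
i=2: 259 = 4^4 + 3 (b=4); 4→5: 5^5 + 3 = 3128; 3128−1 = 3127

259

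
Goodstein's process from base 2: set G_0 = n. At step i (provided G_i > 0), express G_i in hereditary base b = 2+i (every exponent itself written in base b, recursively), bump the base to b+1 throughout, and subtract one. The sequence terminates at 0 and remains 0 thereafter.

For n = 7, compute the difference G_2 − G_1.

(0) 7|_2 = 2^2 + 2 + 1 ↦ 3^3 + 3 + 1|_3 = 31 ⇒ 30
(1) 30|_3 = 3^3 + 3 ↦ 4^4 + 4|_4 = 260 ⇒ 259

229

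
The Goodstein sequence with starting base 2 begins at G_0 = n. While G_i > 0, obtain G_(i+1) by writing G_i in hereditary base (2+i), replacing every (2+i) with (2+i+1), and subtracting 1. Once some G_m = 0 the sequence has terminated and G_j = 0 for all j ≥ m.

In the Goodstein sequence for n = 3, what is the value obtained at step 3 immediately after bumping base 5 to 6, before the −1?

(0) 3|_2 = 2 + 1 ↦ 3 + 1|_3 = 4 ⇒ 3
(1) 3|_3 = 3 ↦ 4|_4 = 4 ⇒ 3
(2) 3|_4 = 3 ↦ 3|_5 = 3 ⇒ 2
(3) 2|_5 = 2 ↦ 2|_6 = 2 ⇒ 1

2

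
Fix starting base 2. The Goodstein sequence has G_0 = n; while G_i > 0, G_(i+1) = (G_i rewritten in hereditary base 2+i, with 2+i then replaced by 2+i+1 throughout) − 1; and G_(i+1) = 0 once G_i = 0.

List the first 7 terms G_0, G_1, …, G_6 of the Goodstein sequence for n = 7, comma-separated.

7, 30, 259, 3127, 46657, 823543, 16777215

7 —HB2→ 2^2 + 2 + 1 —bump→ 3^3 + 3 + 1 = 31 —(−1)→ 30
30 —HB3→ 3^3 + 3 —bump→ 4^4 + 4 = 260 —(−1)→ 259
259 —HB4→ 4^4 + 3 —bump→ 5^5 + 3 = 3128 —(−1)→ 3127
3127 —HB5→ 5^5 + 2 —bump→ 6^6 + 2 = 46658 —(−1)→ 46657
46657 —HB6→ 6^6 + 1 —bump→ 7^7 + 1 = 823544 —(−1)→ 823543
823543 —HB7→ 7^7 —bump→ 8^8 = 16777216 —(−1)→ 16777215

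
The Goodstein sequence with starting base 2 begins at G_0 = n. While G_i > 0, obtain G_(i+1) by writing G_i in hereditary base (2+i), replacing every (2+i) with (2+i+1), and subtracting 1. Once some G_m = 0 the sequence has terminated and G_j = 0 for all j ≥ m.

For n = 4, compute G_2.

41

4 —HB2→ 2^2 —bump→ 3^3 = 27 —(−1)→ 26
26 —HB3→ 2·3^2 + 2·3 + 2 —bump→ 2·4^2 + 2·4 + 2 = 42 —(−1)→ 41
41 —HB4→ 2·4^2 + 2·4 + 1 —bump→ 2·5^2 + 2·5 + 1 = 61 —(−1)→ 60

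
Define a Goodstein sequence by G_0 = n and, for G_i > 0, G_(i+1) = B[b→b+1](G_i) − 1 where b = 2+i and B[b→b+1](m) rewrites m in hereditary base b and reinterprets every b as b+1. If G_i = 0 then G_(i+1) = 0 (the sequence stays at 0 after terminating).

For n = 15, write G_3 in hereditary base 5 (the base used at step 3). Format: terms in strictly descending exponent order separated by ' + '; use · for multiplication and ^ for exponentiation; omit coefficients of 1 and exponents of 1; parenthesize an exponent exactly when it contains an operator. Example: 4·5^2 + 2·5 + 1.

G_0 = 15. HB_2(15) = 2^(2 + 1) + 2^2 + 2 + 1. Bump = 112. G_1 = 111.
G_1 = 111. HB_3(111) = 3^(3 + 1) + 3^3 + 3. Bump = 1284. G_2 = 1283.
G_2 = 1283. HB_4(1283) = 4^(4 + 1) + 4^4 + 3. Bump = 18753. G_3 = 18752.
G_3 = 18752. HB_5(18752) = 5^(5 + 1) + 5^5 + 2. Bump = 326594. G_4 = 326593.

5^(5 + 1) + 5^5 + 2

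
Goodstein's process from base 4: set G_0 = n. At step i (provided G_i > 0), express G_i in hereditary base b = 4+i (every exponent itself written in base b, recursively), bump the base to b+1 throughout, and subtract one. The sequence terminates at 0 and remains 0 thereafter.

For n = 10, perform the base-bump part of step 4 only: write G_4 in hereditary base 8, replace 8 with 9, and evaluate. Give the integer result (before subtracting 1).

14

[0] 10 ≡ 2·4 + 2 (base 4). Lift 5: 12. −1: 11.
[1] 11 ≡ 2·5 + 1 (base 5). Lift 6: 13. −1: 12.
[2] 12 ≡ 2·6 (base 6). Lift 7: 14. −1: 13.
[3] 13 ≡ 7 + 6 (base 7). Lift 8: 14. −1: 13.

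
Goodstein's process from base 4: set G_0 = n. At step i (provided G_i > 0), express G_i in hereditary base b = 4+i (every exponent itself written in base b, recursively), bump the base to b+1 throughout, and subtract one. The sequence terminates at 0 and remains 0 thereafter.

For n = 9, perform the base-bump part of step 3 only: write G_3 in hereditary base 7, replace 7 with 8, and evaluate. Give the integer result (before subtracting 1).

12

G_0=9  [base 4] 2·4 + 1  →[4↦5]→  2·5 + 1 = 11  −1 ⇒ G_1=10
G_1=10  [base 5] 2·5  →[5↦6]→  2·6 = 12  −1 ⇒ G_2=11
G_2=11  [base 6] 6 + 5  →[6↦7]→  7 + 5 = 12  −1 ⇒ G_3=11
G_3=11  [base 7] 7 + 4  →[7↦8]→  8 + 4 = 12  −1 ⇒ G_4=11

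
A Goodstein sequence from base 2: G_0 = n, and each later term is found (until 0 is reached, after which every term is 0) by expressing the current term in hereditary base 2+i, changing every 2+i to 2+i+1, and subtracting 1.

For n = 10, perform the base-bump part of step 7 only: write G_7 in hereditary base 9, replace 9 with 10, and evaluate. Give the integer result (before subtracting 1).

50000555552

base 2: 10 = 2^(2 + 1) + 2; at 3: 3^(3 + 1) + 3 = 84; next = 83
base 3: 83 = 3^(3 + 1) + 2; at 4: 4^(4 + 1) + 2 = 1026; next = 1025
base 4: 1025 = 4^(4 + 1) + 1; at 5: 5^(5 + 1) + 1 = 15626; next = 15625
base 5: 15625 = 5^(5 + 1); at 6: 6^(6 + 1) = 279936; next = 279935
base 6: 279935 = 5·6^6 + 5·6^5 + 5·6^4 + 5·6^3 + 5·6^2 + 5·6 + 5; at 7: 5·7^7 + 5·7^5 + 5·7^4 + 5·7^3 + 5·7^2 + 5·7 + 5 = 4215755; next = 4215754
base 7: 4215754 = 5·7^7 + 5·7^5 + 5·7^4 + 5·7^3 + 5·7^2 + 5·7 + 4; at 8: 5·8^8 + 5·8^5 + 5·8^4 + 5·8^3 + 5·8^2 + 5·8 + 4 = 84073324; next = 84073323
base 8: 84073323 = 5·8^8 + 5·8^5 + 5·8^4 + 5·8^3 + 5·8^2 + 5·8 + 3; at 9: 5·9^9 + 5·9^5 + 5·9^4 + 5·9^3 + 5·9^2 + 5·9 + 3 = 1937434593; next = 1937434592
base 9: 1937434592 = 5·9^9 + 5·9^5 + 5·9^4 + 5·9^3 + 5·9^2 + 5·9 + 2; at 10: 5·10^10 + 5·10^5 + 5·10^4 + 5·10^3 + 5·10^2 + 5·10 + 2 = 50000555552; next = 50000555551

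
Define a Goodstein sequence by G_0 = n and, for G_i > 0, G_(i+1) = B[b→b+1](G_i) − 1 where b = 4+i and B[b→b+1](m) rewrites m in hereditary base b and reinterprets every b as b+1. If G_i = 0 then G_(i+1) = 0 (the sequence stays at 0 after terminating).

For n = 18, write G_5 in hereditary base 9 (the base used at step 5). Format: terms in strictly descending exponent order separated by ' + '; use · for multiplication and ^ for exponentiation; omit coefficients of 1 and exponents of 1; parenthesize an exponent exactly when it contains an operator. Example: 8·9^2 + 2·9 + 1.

6·9 + 4

step 0: 18 = 4^2 + 2; sub 5 for 4: 5^2 + 2; = 27; G_1 = 27−1 = 26
step 1: 26 = 5^2 + 1; sub 6 for 5: 6^2 + 1; = 37; G_2 = 37−1 = 36
step 2: 36 = 6^2; sub 7 for 6: 7^2; = 49; G_3 = 49−1 = 48
step 3: 48 = 6·7 + 6; sub 8 for 7: 6·8 + 6; = 54; G_4 = 54−1 = 53
step 4: 53 = 6·8 + 5; sub 9 for 8: 6·9 + 5; = 59; G_5 = 59−1 = 58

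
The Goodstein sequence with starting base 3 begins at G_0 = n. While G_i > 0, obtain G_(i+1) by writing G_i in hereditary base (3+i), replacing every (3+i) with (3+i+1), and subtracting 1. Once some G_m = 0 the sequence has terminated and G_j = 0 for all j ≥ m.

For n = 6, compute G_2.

base 3: 6 = 2·3; at 4: 2·4 = 8; next = 7
base 4: 7 = 4 + 3; at 5: 5 + 3 = 8; next = 7
base 5: 7 = 5 + 2; at 6: 6 + 2 = 8; next = 7

7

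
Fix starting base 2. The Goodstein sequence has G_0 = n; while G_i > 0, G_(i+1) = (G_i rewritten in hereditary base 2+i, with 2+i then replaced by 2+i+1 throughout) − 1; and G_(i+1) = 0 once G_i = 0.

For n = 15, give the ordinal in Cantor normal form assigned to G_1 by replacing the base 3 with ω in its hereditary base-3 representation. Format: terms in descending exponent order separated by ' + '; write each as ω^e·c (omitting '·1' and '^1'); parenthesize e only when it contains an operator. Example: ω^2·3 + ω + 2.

step 0: 15 = 2^(2 + 1) + 2^2 + 2 + 1; sub 3 for 2: 3^(3 + 1) + 3^3 + 3 + 1; = 112; G_1 = 112−1 = 111
step 1: 111 = 3^(3 + 1) + 3^3 + 3; sub 4 for 3: 4^(4 + 1) + 4^4 + 4; = 1284; G_2 = 1284−1 = 1283

ω^(ω + 1) + ω^ω + ω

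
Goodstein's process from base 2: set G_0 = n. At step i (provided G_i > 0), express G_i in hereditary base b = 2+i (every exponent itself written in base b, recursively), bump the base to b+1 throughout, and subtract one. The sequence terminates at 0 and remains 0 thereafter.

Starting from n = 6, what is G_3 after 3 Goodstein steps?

step 0: 6 = 2^2 + 2; sub 3 for 2: 3^3 + 3; = 30; G_1 = 30−1 = 29
step 1: 29 = 3^3 + 2; sub 4 for 3: 4^4 + 2; = 258; G_2 = 258−1 = 257
step 2: 257 = 4^4 + 1; sub 5 for 4: 5^5 + 1; = 3126; G_3 = 3126−1 = 3125
step 3: 3125 = 5^5; sub 6 for 5: 6^6; = 46656; G_4 = 46656−1 = 46655

3125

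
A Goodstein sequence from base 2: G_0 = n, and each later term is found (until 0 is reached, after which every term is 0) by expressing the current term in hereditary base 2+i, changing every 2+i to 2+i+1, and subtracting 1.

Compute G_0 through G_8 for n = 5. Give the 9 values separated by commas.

5, 27, 255, 467, 775, 1197, 1751, 2454, 3325

step 0: 5 = 2^2 + 1; sub 3 for 2: 3^3 + 1; = 28; G_1 = 28−1 = 27
step 1: 27 = 3^3; sub 4 for 3: 4^4; = 256; G_2 = 256−1 = 255
step 2: 255 = 3·4^3 + 3·4^2 + 3·4 + 3; sub 5 for 4: 3·5^3 + 3·5^2 + 3·5 + 3; = 468; G_3 = 468−1 = 467
step 3: 467 = 3·5^3 + 3·5^2 + 3·5 + 2; sub 6 for 5: 3·6^3 + 3·6^2 + 3·6 + 2; = 776; G_4 = 776−1 = 775
step 4: 775 = 3·6^3 + 3·6^2 + 3·6 + 1; sub 7 for 6: 3·7^3 + 3·7^2 + 3·7 + 1; = 1198; G_5 = 1198−1 = 1197
step 5: 1197 = 3·7^3 + 3·7^2 + 3·7; sub 8 for 7: 3·8^3 + 3·8^2 + 3·8; = 1752; G_6 = 1752−1 = 1751
step 6: 1751 = 3·8^3 + 3·8^2 + 2·8 + 7; sub 9 for 8: 3·9^3 + 3·9^2 + 2·9 + 7; = 2455; G_7 = 2455−1 = 2454
step 7: 2454 = 3·9^3 + 3·9^2 + 2·9 + 6; sub 10 for 9: 3·10^3 + 3·10^2 + 2·10 + 6; = 3326; G_8 = 3326−1 = 3325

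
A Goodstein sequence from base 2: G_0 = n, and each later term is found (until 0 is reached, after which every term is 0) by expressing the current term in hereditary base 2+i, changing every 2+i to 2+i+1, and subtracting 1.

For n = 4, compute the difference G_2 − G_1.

4 —HB2→ 2^2 —bump→ 3^3 = 27 —(−1)→ 26
26 —HB3→ 2·3^2 + 2·3 + 2 —bump→ 2·4^2 + 2·4 + 2 = 42 —(−1)→ 41

15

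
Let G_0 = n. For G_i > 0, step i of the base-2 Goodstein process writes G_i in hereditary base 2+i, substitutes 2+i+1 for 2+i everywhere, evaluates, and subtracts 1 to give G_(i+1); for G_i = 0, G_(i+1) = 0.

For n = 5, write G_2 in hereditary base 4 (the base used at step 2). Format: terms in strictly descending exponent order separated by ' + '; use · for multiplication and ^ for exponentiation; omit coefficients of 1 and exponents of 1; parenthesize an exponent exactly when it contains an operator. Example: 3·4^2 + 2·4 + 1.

i=0: 5 = 2^2 + 1 (b=2); 2→3: 3^3 + 1 = 28; 28−1 = 27
i=1: 27 = 3^3 (b=3); 3→4: 4^4 = 256; 256−1 = 255

3·4^3 + 3·4^2 + 3·4 + 3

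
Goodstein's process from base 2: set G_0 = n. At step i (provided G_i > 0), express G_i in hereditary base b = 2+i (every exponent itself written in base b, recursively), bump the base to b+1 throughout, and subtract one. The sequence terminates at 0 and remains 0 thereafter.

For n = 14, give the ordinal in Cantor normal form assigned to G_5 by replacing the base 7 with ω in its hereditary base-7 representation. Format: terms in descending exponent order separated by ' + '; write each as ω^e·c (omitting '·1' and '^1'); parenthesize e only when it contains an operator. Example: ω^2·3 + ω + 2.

G_0 = 14. HB_2(14) = 2^(2 + 1) + 2^2 + 2. Bump = 111. G_1 = 110.
G_1 = 110. HB_3(110) = 3^(3 + 1) + 3^3 + 2. Bump = 1282. G_2 = 1281.
G_2 = 1281. HB_4(1281) = 4^(4 + 1) + 4^4 + 1. Bump = 18751. G_3 = 18750.
G_3 = 18750. HB_5(18750) = 5^(5 + 1) + 5^5. Bump = 326592. G_4 = 326591.
G_4 = 326591. HB_6(326591) = 6^(6 + 1) + 5·6^5 + 5·6^4 + 5·6^3 + 5·6^2 + 5·6 + 5. Bump = 5862841. G_5 = 5862840.
G_5 = 5862840. HB_7(5862840) = 7^(7 + 1) + 5·7^5 + 5·7^4 + 5·7^3 + 5·7^2 + 5·7 + 4. Bump = 134404972. G_6 = 134404971.

ω^(ω + 1) + ω^5·5 + ω^4·5 + ω^3·5 + ω^2·5 + ω·5 + 4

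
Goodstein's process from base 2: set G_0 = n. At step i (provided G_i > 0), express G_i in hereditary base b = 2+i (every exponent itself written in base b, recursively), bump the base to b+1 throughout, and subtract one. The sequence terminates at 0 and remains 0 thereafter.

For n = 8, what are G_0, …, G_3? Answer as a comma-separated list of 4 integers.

G_0=8  [base 2] 2^(2 + 1)  →[2↦3]→  3^(3 + 1) = 81  −1 ⇒ G_1=80
G_1=80  [base 3] 2·3^3 + 2·3^2 + 2·3 + 2  →[3↦4]→  2·4^4 + 2·4^2 + 2·4 + 2 = 554  −1 ⇒ G_2=553
G_2=553  [base 4] 2·4^4 + 2·4^2 + 2·4 + 1  →[4↦5]→  2·5^5 + 2·5^2 + 2·5 + 1 = 6311  −1 ⇒ G_3=6310

8, 80, 553, 6310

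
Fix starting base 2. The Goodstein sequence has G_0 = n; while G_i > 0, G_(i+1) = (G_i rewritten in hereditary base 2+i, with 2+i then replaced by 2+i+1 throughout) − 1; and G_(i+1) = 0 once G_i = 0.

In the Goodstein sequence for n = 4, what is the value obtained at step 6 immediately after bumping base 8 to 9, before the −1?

base 2: 4 = 2^2; at 3: 3^3 = 27; next = 26
base 3: 26 = 2·3^2 + 2·3 + 2; at 4: 2·4^2 + 2·4 + 2 = 42; next = 41
base 4: 41 = 2·4^2 + 2·4 + 1; at 5: 2·5^2 + 2·5 + 1 = 61; next = 60
base 5: 60 = 2·5^2 + 2·5; at 6: 2·6^2 + 2·6 = 84; next = 83
base 6: 83 = 2·6^2 + 6 + 5; at 7: 2·7^2 + 7 + 5 = 110; next = 109
base 7: 109 = 2·7^2 + 7 + 4; at 8: 2·8^2 + 8 + 4 = 140; next = 139

174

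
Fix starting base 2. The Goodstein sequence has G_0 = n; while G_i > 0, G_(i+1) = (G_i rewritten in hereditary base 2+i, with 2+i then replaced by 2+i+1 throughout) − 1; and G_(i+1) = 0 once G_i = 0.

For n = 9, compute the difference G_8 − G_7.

base 2: 9 = 2^(2 + 1) + 1; at 3: 3^(3 + 1) + 1 = 82; next = 81
base 3: 81 = 3^(3 + 1); at 4: 4^(4 + 1) = 1024; next = 1023
base 4: 1023 = 3·4^4 + 3·4^3 + 3·4^2 + 3·4 + 3; at 5: 3·5^5 + 3·5^3 + 3·5^2 + 3·5 + 3 = 9843; next = 9842
base 5: 9842 = 3·5^5 + 3·5^3 + 3·5^2 + 3·5 + 2; at 6: 3·6^6 + 3·6^3 + 3·6^2 + 3·6 + 2 = 140744; next = 140743
base 6: 140743 = 3·6^6 + 3·6^3 + 3·6^2 + 3·6 + 1; at 7: 3·7^7 + 3·7^3 + 3·7^2 + 3·7 + 1 = 2471827; next = 2471826
base 7: 2471826 = 3·7^7 + 3·7^3 + 3·7^2 + 3·7; at 8: 3·8^8 + 3·8^3 + 3·8^2 + 3·8 = 50333400; next = 50333399
base 8: 50333399 = 3·8^8 + 3·8^3 + 3·8^2 + 2·8 + 7; at 9: 3·9^9 + 3·9^3 + 3·9^2 + 2·9 + 7 = 1162263922; next = 1162263921
base 9: 1162263921 = 3·9^9 + 3·9^3 + 3·9^2 + 2·9 + 6; at 10: 3·10^10 + 3·10^3 + 3·10^2 + 2·10 + 6 = 30000003326; next = 30000003325

28837739404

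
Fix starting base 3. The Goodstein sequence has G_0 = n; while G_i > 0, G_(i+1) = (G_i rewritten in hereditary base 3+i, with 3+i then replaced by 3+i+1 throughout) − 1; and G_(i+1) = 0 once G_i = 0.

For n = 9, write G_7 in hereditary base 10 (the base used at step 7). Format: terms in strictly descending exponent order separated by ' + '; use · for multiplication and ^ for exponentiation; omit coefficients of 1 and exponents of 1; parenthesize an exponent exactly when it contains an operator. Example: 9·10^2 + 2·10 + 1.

2·10 + 5

G_0 = 9. HB_3(9) = 3^2. Bump = 16. G_1 = 15.
G_1 = 15. HB_4(15) = 3·4 + 3. Bump = 18. G_2 = 17.
G_2 = 17. HB_5(17) = 3·5 + 2. Bump = 20. G_3 = 19.
G_3 = 19. HB_6(19) = 3·6 + 1. Bump = 22. G_4 = 21.
G_4 = 21. HB_7(21) = 3·7. Bump = 24. G_5 = 23.
G_5 = 23. HB_8(23) = 2·8 + 7. Bump = 25. G_6 = 24.
G_6 = 24. HB_9(24) = 2·9 + 6. Bump = 26. G_7 = 25.
G_7 = 25. HB_10(25) = 2·10 + 5. Bump = 27. G_8 = 26.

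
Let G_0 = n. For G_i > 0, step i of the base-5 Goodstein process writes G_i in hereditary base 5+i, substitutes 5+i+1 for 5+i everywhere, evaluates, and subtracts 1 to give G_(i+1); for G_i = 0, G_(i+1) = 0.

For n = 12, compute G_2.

i=0: 12 = 2·5 + 2 (b=5); 5→6: 2·6 + 2 = 14; 14−1 = 13
i=1: 13 = 2·6 + 1 (b=6); 6→7: 2·7 + 1 = 15; 15−1 = 14
i=2: 14 = 2·7 (b=7); 7→8: 2·8 = 16; 16−1 = 15

14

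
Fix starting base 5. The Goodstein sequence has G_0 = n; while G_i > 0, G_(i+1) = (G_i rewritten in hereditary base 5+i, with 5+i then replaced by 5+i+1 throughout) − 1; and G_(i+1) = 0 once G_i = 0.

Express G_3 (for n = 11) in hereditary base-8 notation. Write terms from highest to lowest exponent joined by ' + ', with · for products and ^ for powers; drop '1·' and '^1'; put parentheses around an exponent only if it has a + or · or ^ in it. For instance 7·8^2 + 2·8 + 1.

8 + 5

G_0=11  [base 5] 2·5 + 1  →[5↦6]→  2·6 + 1 = 13  −1 ⇒ G_1=12
G_1=12  [base 6] 2·6  →[6↦7]→  2·7 = 14  −1 ⇒ G_2=13
G_2=13  [base 7] 7 + 6  →[7↦8]→  8 + 6 = 14  −1 ⇒ G_3=13
G_3=13  [base 8] 8 + 5  →[8↦9]→  9 + 5 = 14  −1 ⇒ G_4=13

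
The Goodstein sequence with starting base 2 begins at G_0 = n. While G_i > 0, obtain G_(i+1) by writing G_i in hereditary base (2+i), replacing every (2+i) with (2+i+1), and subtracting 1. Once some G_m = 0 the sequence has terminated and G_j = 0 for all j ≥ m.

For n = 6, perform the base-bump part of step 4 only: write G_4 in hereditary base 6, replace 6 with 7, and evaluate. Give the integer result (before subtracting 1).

6 —HB2→ 2^2 + 2 —bump→ 3^3 + 3 = 30 —(−1)→ 29
29 —HB3→ 3^3 + 2 —bump→ 4^4 + 2 = 258 —(−1)→ 257
257 —HB4→ 4^4 + 1 —bump→ 5^5 + 1 = 3126 —(−1)→ 3125
3125 —HB5→ 5^5 —bump→ 6^6 = 46656 —(−1)→ 46655
46655 —HB6→ 5·6^5 + 5·6^4 + 5·6^3 + 5·6^2 + 5·6 + 5 —bump→ 5·7^5 + 5·7^4 + 5·7^3 + 5·7^2 + 5·7 + 5 = 98040 —(−1)→ 98039

98040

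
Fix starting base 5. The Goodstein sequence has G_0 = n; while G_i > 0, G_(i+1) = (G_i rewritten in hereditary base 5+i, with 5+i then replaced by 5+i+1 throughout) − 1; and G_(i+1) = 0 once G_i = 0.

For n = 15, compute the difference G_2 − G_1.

(0) 15|_5 = 3·5 ↦ 3·6|_6 = 18 ⇒ 17
(1) 17|_6 = 2·6 + 5 ↦ 2·7 + 5|_7 = 19 ⇒ 18

1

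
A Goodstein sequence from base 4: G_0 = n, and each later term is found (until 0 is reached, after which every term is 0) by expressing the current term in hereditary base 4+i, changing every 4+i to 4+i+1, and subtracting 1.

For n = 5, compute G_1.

G_0=5  [base 4] 4 + 1  →[4↦5]→  5 + 1 = 6  −1 ⇒ G_1=5
G_1=5  [base 5] 5  →[5↦6]→  6 = 6  −1 ⇒ G_2=5

5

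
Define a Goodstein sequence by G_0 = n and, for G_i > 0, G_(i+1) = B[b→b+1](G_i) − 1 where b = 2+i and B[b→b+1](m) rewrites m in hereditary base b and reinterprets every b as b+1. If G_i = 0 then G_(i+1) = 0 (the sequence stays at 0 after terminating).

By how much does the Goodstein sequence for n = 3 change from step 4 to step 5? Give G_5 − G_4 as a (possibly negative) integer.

-1

base 2: 3 = 2 + 1; at 3: 3 + 1 = 4; next = 3
base 3: 3 = 3; at 4: 4 = 4; next = 3
base 4: 3 = 3; at 5: 3 = 3; next = 2
base 5: 2 = 2; at 6: 2 = 2; next = 1
base 6: 1 = 1; at 7: 1 = 1; next = 0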